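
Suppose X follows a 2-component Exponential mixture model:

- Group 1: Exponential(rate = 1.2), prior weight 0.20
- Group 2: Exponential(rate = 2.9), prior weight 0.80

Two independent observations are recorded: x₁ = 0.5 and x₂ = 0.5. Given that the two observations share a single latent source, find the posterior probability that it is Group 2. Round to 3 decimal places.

0.810

Posterior ∝ prior × likelihood, so P(k | x) ∝ π_k f_k(x); normalise over all components.
Since both observations come from the same component, the likelihood for component k is f_k(x₁)·f_k(x₂).
  f_1 = [0.658574] × [0.658574] = 0.43372
  f_2 = [0.680254] × [0.680254] = 0.462745
Unnormalised posteriors:
  π_1·f_1 = 0.20 × 0.43372 = 0.0867439
  π_2·f_2 = 0.80 × 0.462745 = 0.370196
Normaliser: 0.0867439 + 0.370196 = 0.45694
So the posterior for Group 2 is 0.370196 / 0.45694 ≈ 0.810.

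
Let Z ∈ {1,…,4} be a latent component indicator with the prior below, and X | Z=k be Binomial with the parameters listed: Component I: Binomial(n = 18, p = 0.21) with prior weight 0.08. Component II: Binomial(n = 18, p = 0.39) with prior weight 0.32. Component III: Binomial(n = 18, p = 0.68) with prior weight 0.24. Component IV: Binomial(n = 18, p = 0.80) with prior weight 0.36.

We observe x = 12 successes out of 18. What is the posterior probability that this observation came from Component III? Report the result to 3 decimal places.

By Bayes' theorem, P(k | x) = π_k f_k(x) / Σ_j π_j f_j(x).
Binomial probabilities:
  p_I = 3.31945e-05
  p_II = 0.011842
  p_III = 0.19484
  p_IV = 0.0816453
Unnormalised posteriors:
  π_I·p_I = 0.08 × 3.31945e-05 = 2.65556e-06
  π_II·p_II = 0.32 × 0.011842 = 0.00378945
  π_III·p_III = 0.24 × 0.19484 = 0.0467616
  π_IV·p_IV = 0.36 × 0.0816453 = 0.0293923
Marginal: 2.65556e-06 + 0.00378945 + 0.0467616 + 0.0293923 = 0.0799461
P(Component III | the observation) ≈ 0.585

0.585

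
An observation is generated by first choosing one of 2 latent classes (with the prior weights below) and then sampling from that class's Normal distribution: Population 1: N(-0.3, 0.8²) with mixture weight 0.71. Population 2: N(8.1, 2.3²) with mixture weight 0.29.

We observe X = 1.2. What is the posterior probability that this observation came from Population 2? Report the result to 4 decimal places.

0.0091

The responsibility of component k is π_k f_k(x) divided by Σ_j π_j f_j(x).
Evaluate each component's likelihood at the observed value:
  L_1 = (1/(0.8·√(2π)))·exp(−(1.2−-0.3)²/(2·0.8²)) = 0.498678·exp(-1.75781) = 0.0859828
  L_2 = (1/(2.3·√(2π)))·exp(−(1.2−8.1)²/(2·2.3²)) = 0.173453·exp(-4.50000) = 0.00192689
Unnormalised posteriors:
  π_1·L_1 = 0.71 × 0.0859828 = 0.0610478
  π_2·L_2 = 0.29 × 0.00192689 = 0.000558798
Sum: 0.0610478 + 0.000558798 = 0.0616066
Responsibility of Population 2: 0.000558798 / 0.0616066 ≈ 0.0091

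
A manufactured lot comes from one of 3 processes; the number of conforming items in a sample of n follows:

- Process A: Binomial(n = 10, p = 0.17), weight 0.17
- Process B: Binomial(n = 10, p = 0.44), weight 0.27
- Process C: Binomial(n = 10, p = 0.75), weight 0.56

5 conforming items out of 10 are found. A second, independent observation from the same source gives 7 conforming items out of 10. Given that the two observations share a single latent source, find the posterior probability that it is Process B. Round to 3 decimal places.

0.337

P(component k | x) = P(Z=k)·f_k(x) / marginal(x), where marginal(x) = Σ_j P(Z=j)·f_j(x).
Since both observations come from the same component, the likelihood for component k is f_k(x₁)·f_k(x₂).
  f_A = [C(10,5)·0.17^5·0.83^5 = 252·0.000141986·0.393904 = 0.014094] × [0.000281552] = 3.9682e-06
  f_B = [C(10,5)·0.44^5·0.56^5 = 252·0.0164916·0.0550732 = 0.228878] × [0.0672844] = 0.0153999
  f_C = [C(10,5)·0.75^5·0.25^5 = 252·0.237305·0.000976562 = 0.0583992] × [0.250282] = 0.0146163
Multiply by the mixture weights:
  P(Z=A)·f_A = 0.17 × 3.9682e-06 = 6.74594e-07
  P(Z=B)·f_B = 0.27 × 0.0153999 = 0.00415798
  P(Z=C)·f_C = 0.56 × 0.0146163 = 0.00818512
Sum: 6.74594e-07 + 0.00415798 + 0.00818512 = 0.0123438
So the posterior for Process B is 0.00415798 / 0.0123438 ≈ 0.337.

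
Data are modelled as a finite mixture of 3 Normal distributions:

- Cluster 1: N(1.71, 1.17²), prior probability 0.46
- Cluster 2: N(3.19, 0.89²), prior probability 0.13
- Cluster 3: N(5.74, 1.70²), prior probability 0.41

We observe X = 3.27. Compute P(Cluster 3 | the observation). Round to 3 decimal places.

Posterior ∝ prior × likelihood, so P(k | x) ∝ π_k f_k(x); normalise over all components.
Evaluate each component's likelihood at the observed value:
  f_1 = 0.14018
  f_2 = 0.446443
  f_3 = 0.0816686
Unnormalised posteriors:
  π_1·f_1 = 0.46 × 0.14018 = 0.0644826
  π_2·f_2 = 0.13 × 0.446443 = 0.0580375
  π_3·f_3 = 0.41 × 0.0816686 = 0.0334841
Denominator: 0.0644826 + 0.0580375 + 0.0334841 = 0.156004
So the posterior for Cluster 3 is 0.0334841 / 0.156004 ≈ 0.215.

0.215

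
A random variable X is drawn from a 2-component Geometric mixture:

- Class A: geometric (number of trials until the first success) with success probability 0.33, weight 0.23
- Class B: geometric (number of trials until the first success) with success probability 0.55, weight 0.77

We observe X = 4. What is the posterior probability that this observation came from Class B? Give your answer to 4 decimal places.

The responsibility of component k is π_k f_k(x) divided by Σ_j π_j f_j(x).
Evaluate each component's likelihood at the observed value:
  f_A = 0.0992518
  f_B = 0.0501187
Unnormalised posteriors:
  π_A·f_A = 0.23 × 0.0992518 = 0.0228279
  π_B·f_B = 0.77 × 0.0501187 = 0.0385914
Normaliser: 0.0228279 + 0.0385914 = 0.0614193
P(Class B | 4) = 0.0385914 / 0.0614193 ≈ 0.6283

0.6283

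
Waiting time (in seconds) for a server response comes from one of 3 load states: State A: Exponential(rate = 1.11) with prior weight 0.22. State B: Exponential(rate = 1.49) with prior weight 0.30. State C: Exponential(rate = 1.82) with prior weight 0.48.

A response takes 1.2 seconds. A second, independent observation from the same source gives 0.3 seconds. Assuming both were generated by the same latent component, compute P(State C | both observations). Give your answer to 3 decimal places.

0.458

P(component k | x) = π_k·f_k(x) / marginal(x), where marginal(x) = Σ_j π_j·f_j(x).
Since both observations come from the same component, the likelihood for component k is f_k(x₁)·f_k(x₂).
  L_A = [0.292983] × [0.795615] = 0.233102
  L_B = [0.249269] × [0.95292] = 0.237533
  L_C = [0.204914] × [1.05426] = 0.216032
Unnormalised posteriors:
  π_A·L_A = 0.22 × 0.233102 = 0.0512824
  π_B·L_B = 0.30 × 0.237533 = 0.07126
  π_C·L_C = 0.48 × 0.216032 = 0.103696
Marginal: 0.0512824 + 0.07126 + 0.103696 = 0.226238
Responsibility of State C: 0.103696 / 0.226238 ≈ 0.458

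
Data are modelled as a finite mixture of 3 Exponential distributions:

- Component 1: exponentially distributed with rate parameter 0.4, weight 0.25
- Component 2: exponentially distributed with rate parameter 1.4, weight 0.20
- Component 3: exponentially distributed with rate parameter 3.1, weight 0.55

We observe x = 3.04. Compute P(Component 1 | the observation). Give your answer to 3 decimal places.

0.878

By Bayes' theorem, P(k | x) = π_k f_k(x) / Σ_j π_j f_j(x).
Exponential densities:
  L_1 = 0.118565
  L_2 = 0.0198505
  L_3 = 0.000250363
Weight by the priors:
  π_1·L_1 = 0.25 × 0.118565 = 0.0296413
  π_2·L_2 = 0.20 × 0.0198505 = 0.00397009
  π_3·L_3 = 0.55 × 0.000250363 = 0.0001377
Sum: 0.0296413 + 0.00397009 + 0.0001377 = 0.0337491
P(Component 1 | 3.04) = 0.0296413 / 0.0337491 ≈ 0.878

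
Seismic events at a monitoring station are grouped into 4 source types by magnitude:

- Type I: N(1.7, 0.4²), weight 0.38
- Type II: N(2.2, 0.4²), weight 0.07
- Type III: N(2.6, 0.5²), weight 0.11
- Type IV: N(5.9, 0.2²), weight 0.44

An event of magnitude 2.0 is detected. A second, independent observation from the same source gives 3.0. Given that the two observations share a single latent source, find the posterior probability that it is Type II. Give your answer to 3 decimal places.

Apply Bayes' rule: the posterior for each component is proportional to its prior times its likelihood at x.
Since both observations come from the same component, the likelihood for component k is f_k(x₁)·f_k(x₂).
  p_I = [(1/(0.4·√(2π)))·exp(−(2.0−1.7)²/(2·0.4²)) = 0.997356·exp(-0.28125) = 0.752844] × [0.00507262] = 0.00381889
  p_II = [(1/(0.4·√(2π)))·exp(−(2.0−2.2)²/(2·0.4²)) = 0.997356·exp(-0.12500) = 0.880163] × [0.134977] = 0.118802
  p_III = [(1/(0.5·√(2π)))·exp(−(2.0−2.6)²/(2·0.5²)) = 0.797885·exp(-0.72000) = 0.388372] × [0.579383] = 0.225016
  p_IV = [(1/(0.2·√(2π)))·exp(−(2.0−5.9)²/(2·0.2²)) = 1.994711·exp(-190.12500) = 5.36589e-83] × [4.41238e-46] = 2.36763e-128
Unnormalised posteriors:
  π_I·p_I = 0.38 × 0.00381889 = 0.00145118
  π_II·p_II = 0.07 × 0.118802 = 0.00831615
  π_III·p_III = 0.11 × 0.225016 = 0.0247518
  π_IV·p_IV = 0.44 × 2.36763e-128 = 1.04176e-128
Sum: 0.00145118 + 0.00831615 + 0.0247518 + 1.04176e-128 = 0.0345191
So the posterior for Type II is 0.00831615 / 0.0345191 ≈ 0.241.

0.241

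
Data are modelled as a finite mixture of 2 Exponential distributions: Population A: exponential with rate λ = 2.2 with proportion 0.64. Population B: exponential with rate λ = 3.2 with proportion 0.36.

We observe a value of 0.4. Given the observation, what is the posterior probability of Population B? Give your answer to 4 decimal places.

Apply Bayes' rule: the posterior for each component is proportional to its prior times its likelihood at x.
Component likelihoods at x = 0.4:
  p_A = 0.912522
  p_B = 0.889719
Unnormalised posteriors:
  π_A·p_A = 0.64 × 0.912522 = 0.584014
  π_B·p_B = 0.36 × 0.889719 = 0.320299
Sum: 0.584014 + 0.320299 = 0.904313
So the posterior for Population B is 0.320299 / 0.904313 ≈ 0.3542.

0.3542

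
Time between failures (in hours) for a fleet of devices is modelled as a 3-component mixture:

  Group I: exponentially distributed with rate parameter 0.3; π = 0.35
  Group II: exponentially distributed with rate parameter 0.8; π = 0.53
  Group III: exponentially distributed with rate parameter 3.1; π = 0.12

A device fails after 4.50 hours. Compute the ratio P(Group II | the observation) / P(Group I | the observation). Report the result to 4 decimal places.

0.4256

Posterior odds = (π_i f_i(x)) / (π_j f_j(x)); the normalising sum cancels.
Component likelihoods at x = 4.50 hours:
  L_I = 0.0777721
  L_II = 0.021859
  L_III = 2.7099e-06
0.0115853 / 0.0272202 ≈ 0.4256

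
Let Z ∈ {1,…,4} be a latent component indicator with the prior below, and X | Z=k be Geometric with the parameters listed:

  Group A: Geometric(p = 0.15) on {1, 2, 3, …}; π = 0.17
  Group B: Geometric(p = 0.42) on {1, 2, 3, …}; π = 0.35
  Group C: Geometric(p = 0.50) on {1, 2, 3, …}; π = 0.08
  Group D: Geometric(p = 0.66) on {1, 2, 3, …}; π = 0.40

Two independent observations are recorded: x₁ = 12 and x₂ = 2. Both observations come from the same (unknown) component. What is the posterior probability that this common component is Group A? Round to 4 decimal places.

0.8516

Apply Bayes' rule: the posterior for each component is proportional to its prior times its likelihood at x.
Since both observations come from the same component, the likelihood for component k is f_k(x₁)·f_k(x₂).
  f_A = [0.15·(1−0.15)^11 = 0.15·0.167343 = 0.0251015] × [0.1275] = 0.00320044
  f_B = [0.42·(1−0.42)^11 = 0.42·0.00249866 = 0.00104944] × [0.2436] = 0.000255643
  f_C = [0.50·(1−0.50)^11 = 0.50·0.000488281 = 0.000244141] × [0.25] = 6.10352e-05
  f_D = [0.66·(1−0.66)^11 = 0.66·7.01888e-06 = 4.63246e-06] × [0.2244] = 1.03952e-06
Multiply by the mixture weights:
  π_A·f_A = 0.17 × 0.00320044 = 0.000544075
  π_B·f_B = 0.35 × 0.000255643 = 8.94752e-05
  π_C·f_C = 0.08 × 6.10352e-05 = 4.88281e-06
  π_D·f_D = 0.40 × 1.03952e-06 = 4.1581e-07
Evidence: 0.000544075 + 8.94752e-05 + 4.88281e-06 + 4.1581e-07 = 0.000638849
Responsibility of Group A: 0.000544075 / 0.000638849 ≈ 0.8516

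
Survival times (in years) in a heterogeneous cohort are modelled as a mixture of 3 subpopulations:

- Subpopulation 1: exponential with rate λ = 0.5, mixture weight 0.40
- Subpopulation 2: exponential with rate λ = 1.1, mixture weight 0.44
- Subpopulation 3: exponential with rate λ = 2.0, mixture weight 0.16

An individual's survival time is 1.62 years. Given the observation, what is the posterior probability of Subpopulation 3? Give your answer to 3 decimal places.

0.068

Posterior ∝ prior × likelihood, so P(k | x) ∝ P(Z=k) f_k(x); normalise over all components.
Exponential densities:
  L_1 = 0.5·e^(−0.5·1.62) = 0.5·e^(−0.8100) = 0.222429
  L_2 = 1.1·e^(−1.1·1.62) = 1.1·e^(−1.7820) = 0.185131
  L_3 = 2.0·e^(−2.0·1.62) = 2.0·e^(−3.2400) = 0.0783278
Multiply by the mixture weights:
  P(Z=1)·L_1 = 0.40 × 0.222429 = 0.0889716
  P(Z=2)·L_2 = 0.44 × 0.185131 = 0.0814578
  P(Z=3)·L_3 = 0.16 × 0.0783278 = 0.0125324
Denominator: 0.0889716 + 0.0814578 + 0.0125324 = 0.182962
P(Subpopulation 3 | 1.62 years) ≈ 0.068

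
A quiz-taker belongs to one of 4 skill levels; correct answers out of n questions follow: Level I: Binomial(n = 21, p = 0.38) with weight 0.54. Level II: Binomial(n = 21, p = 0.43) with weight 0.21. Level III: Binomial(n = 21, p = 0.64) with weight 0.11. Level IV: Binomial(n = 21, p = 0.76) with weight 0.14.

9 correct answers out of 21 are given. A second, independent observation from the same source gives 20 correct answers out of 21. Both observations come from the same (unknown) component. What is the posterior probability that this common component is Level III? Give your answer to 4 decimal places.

0.5092

Apply Bayes' rule: the posterior for each component is proportional to its prior times its likelihood at x.
Since both observations come from the same component, the likelihood for component k is f_k(x₁)·f_k(x₂).
  p_I = [C(21,9)·0.38^9·0.62^12 = 293930·0.000165216·0.00322627 = 0.156674] × [5.13196e-08] = 8.04043e-09
  p_II = [C(21,9)·0.43^9·0.57^12 = 293930·0.000502593·0.00117625 = 0.173763] × [5.59066e-07] = 9.71452e-08
  p_III = [C(21,9)·0.64^9·0.36^12 = 293930·0.0180144·4.73838e-06 = 0.0250896] × [0.0010049] = 2.52124e-05
  p_IV = [C(21,9)·0.76^9·0.24^12 = 293930·0.0845906·3.65203e-08 = 0.000908032] × [0.0208306] = 1.89149e-05
Multiply by the mixture weights:
  π_I·p_I = 0.54 × 8.04043e-09 = 4.34183e-09
  π_II·p_II = 0.21 × 9.71452e-08 = 2.04005e-08
  π_III·p_III = 0.11 × 2.52124e-05 = 2.77337e-06
  π_IV·p_IV = 0.14 × 1.89149e-05 = 2.64808e-06
Denominator: 4.34183e-09 + 2.04005e-08 + 2.77337e-06 + 2.64808e-06 = 5.44619e-06
Responsibility of Level III: 2.77337e-06 / 5.44619e-06 ≈ 0.5092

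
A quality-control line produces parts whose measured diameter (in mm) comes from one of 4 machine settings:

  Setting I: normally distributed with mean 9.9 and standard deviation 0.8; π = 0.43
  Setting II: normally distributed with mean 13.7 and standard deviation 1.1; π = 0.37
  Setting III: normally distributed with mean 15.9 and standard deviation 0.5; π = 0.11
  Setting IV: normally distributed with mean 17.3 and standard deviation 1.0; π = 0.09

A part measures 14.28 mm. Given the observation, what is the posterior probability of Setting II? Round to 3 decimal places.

0.993

By Bayes' theorem, P(k | x) = P(Z=k) f_k(x) / Σ_j P(Z=j) f_j(x).
Component likelihoods at x = 14.28 mm:
  p_I = (1/(0.8·√(2π)))·exp(−(14.28−9.9)²/(2·0.8²)) = 0.498678·exp(-14.98781) = 1.54417e-07
  p_II = (1/(1.1·√(2π)))·exp(−(14.28−13.7)²/(2·1.1²)) = 0.362675·exp(-0.13901) = 0.315607
  p_III = (1/(0.5·√(2π)))·exp(−(14.28−15.9)²/(2·0.5²)) = 0.797885·exp(-5.24880) = 0.00419194
  p_IV = (1/(1.0·√(2π)))·exp(−(14.28−17.3)²/(2·1.0²)) = 0.398942·exp(-4.56020) = 0.00417292
Prior × likelihood for each component:
  P(Z=I)·p_I = 0.43 × 1.54417e-07 = 6.63994e-08
  P(Z=II)·p_II = 0.37 × 0.315607 = 0.116775
  P(Z=III)·p_III = 0.11 × 0.00419194 = 0.000461114
  P(Z=IV)·p_IV = 0.09 × 0.00417292 = 0.000375563
Sum: 6.63994e-08 + 0.116775 + 0.000461114 + 0.000375563 = 0.117611
P(Setting II | 14.28 mm) = 0.116775 / 0.117611 ≈ 0.993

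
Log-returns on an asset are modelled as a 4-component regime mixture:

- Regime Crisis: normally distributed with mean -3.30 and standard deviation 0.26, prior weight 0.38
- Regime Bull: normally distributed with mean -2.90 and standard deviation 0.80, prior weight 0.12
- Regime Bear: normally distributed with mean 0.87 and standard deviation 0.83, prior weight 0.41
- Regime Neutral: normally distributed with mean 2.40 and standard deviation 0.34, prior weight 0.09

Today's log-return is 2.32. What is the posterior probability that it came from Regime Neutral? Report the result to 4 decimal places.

0.7057

By Bayes' theorem, P(k | x) = w_k f_k(x) / Σ_j w_j f_j(x).
Component likelihoods at x = 2.32:
  f_Crisis = (1/(0.26·√(2π)))·exp(−(2.32−-3.30)²/(2·0.26²)) = 1.534393·exp(-233.61243) = 5.36228e-102
  f_Bull = (1/(0.80·√(2π)))·exp(−(2.32−-2.90)²/(2·0.80²)) = 0.498678·exp(-21.28781) = 2.83557e-10
  f_Bear = (1/(0.83·√(2π)))·exp(−(2.32−0.87)²/(2·0.83²)) = 0.480653·exp(-1.52598) = 0.104497
  f_Neutral = (1/(0.34·√(2π)))·exp(−(2.32−2.40)²/(2·0.34²)) = 1.173360·exp(-0.02768) = 1.14132
Multiply by the mixture weights:
  w_Crisis·f_Crisis = 0.38 × 5.36228e-102 = 2.03766e-102
  w_Bull·f_Bull = 0.12 × 2.83557e-10 = 3.40269e-11
  w_Bear·f_Bear = 0.41 × 0.104497 = 0.042844
  w_Neutral·f_Neutral = 0.09 × 1.14132 = 0.102719
Normaliser: 2.03766e-102 + 3.40269e-11 + 0.042844 + 0.102719 = 0.145563
P(Regime Neutral | 2.32) ≈ 0.7057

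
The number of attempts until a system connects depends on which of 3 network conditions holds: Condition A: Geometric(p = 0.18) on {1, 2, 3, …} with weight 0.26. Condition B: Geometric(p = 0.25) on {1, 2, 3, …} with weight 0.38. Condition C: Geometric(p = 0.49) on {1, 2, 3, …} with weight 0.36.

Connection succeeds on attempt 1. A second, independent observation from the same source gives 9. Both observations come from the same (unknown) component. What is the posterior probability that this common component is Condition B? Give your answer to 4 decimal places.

0.5289

Posterior ∝ prior × likelihood, so P(k | x) ∝ P(Z=k) f_k(x); normalise over all components.
Since both observations come from the same component, the likelihood for component k is f_k(x₁)·f_k(x₂).
  f_A = [0.18] × [0.0367945] = 0.00662302
  f_B = [0.25] × [0.0250282] = 0.00625706
  f_C = [0.49] × [0.00224263] = 0.00109889
Unnormalised posteriors:
  P(Z=A)·f_A = 0.26 × 0.00662302 = 0.00172198
  P(Z=B)·f_B = 0.38 × 0.00625706 = 0.00237768
  P(Z=C)·f_C = 0.36 × 0.00109889 = 0.0003956
Denominator: 0.00172198 + 0.00237768 + 0.0003956 = 0.00449527
Responsibility of Condition B: 0.00237768 / 0.00449527 ≈ 0.5289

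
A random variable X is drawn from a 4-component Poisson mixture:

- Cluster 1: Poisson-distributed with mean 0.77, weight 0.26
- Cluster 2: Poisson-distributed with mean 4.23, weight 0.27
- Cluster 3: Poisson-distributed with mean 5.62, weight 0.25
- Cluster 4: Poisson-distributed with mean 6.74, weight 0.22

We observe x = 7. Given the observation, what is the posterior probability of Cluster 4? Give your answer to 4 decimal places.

0.3913

Apply Bayes' rule: the posterior for each component is proportional to its prior times its likelihood at x.
Component likelihoods at x = 7:
  L_1 = e^(−0.77)·0.77^7/7! = 1.47434e-05
  L_2 = e^(−4.23)·4.23^7/7! = 0.0699659
  L_3 = e^(−5.62)·5.62^7/7! = 0.127347
  L_4 = e^(−6.74)·6.74^7/7! = 0.148267
Weight by the priors:
  π_1·L_1 = 0.26 × 1.47434e-05 = 3.83329e-06
  π_2·L_2 = 0.27 × 0.0699659 = 0.0188908
  π_3·L_3 = 0.25 × 0.127347 = 0.0318367
  π_4·L_4 = 0.22 × 0.148267 = 0.0326187
Marginal: 3.83329e-06 + 0.0188908 + 0.0318367 + 0.0326187 = 0.0833501
Responsibility of Cluster 4: 0.0326187 / 0.0833501 ≈ 0.3913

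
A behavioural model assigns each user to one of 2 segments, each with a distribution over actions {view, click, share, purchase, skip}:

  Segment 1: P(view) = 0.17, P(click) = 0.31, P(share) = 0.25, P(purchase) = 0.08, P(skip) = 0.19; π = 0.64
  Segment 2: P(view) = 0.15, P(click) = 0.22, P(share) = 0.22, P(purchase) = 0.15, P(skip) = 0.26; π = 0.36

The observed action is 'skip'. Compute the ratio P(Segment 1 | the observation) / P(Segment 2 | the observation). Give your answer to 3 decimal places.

The posterior odds equal the prior odds times the likelihood ratio: (π_i/π_j)·(f_i(x)/f_j(x)).
Component likelihoods at x = 'skip':
  p_1 = P(skip | comp) = 0.19
  p_2 = P(skip | comp) = 0.26
Odds = (0.64/0.36) × (0.19/0.26) = 1.77778 × 0.730769 ≈ 1.299

1.299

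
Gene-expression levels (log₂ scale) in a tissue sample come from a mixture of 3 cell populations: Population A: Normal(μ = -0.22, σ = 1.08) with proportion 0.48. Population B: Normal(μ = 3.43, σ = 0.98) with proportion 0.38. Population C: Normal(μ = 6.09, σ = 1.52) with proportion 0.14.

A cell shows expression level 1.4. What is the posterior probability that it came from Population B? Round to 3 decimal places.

The responsibility of component k is π_k f_k(x) divided by Σ_j π_j f_j(x).
Component likelihoods at x = 1.4:
  L_A = (1/(1.08·√(2π)))·exp(−(1.4−-0.22)²/(2·1.08²)) = 0.369391·exp(-1.12500) = 0.119924
  L_B = (1/(0.98·√(2π)))·exp(−(1.4−3.43)²/(2·0.98²)) = 0.407084·exp(-2.14541) = 0.0476371
  L_C = (1/(1.52·√(2π)))·exp(−(1.4−6.09)²/(2·1.52²)) = 0.262462·exp(-4.76024) = 0.00224762
Multiply by the mixture weights:
  π_A·L_A = 0.48 × 0.119924 = 0.0575634
  π_B·L_B = 0.38 × 0.0476371 = 0.0181021
  π_C·L_C = 0.14 × 0.00224762 = 0.000314666
Evidence: 0.0575634 + 0.0181021 + 0.000314666 = 0.0759801
P(Population B | 1.4) ≈ 0.238

0.238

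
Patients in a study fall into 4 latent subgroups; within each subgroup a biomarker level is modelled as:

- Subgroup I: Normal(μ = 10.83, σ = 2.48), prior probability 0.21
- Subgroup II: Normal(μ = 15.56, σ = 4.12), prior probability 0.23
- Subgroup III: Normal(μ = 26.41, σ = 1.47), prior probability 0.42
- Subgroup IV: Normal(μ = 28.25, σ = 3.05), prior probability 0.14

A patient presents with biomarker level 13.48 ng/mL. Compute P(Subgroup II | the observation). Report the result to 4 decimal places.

0.5067

Apply Bayes' rule: the posterior for each component is proportional to its prior times its likelihood at x.
Normal densities:
  p_I = (1/(2.48·√(2π)))·exp(−(13.48−10.83)²/(2·2.48²)) = 0.160864·exp(-0.57090) = 0.0908909
  p_II = (1/(4.12·√(2π)))·exp(−(13.48−15.56)²/(2·4.12²)) = 0.096831·exp(-0.12744) = 0.0852446
  p_III = (1/(1.47·√(2π)))·exp(−(13.48−26.41)²/(2·1.47²)) = 0.271389·exp(-38.68409) = 4.29839e-18
  p_IV = (1/(3.05·√(2π)))·exp(−(13.48−28.25)²/(2·3.05²)) = 0.130801·exp(-11.72550) = 1.05753e-06
Prior × likelihood for each component:
  P(Z=I)·p_I = 0.21 × 0.0908909 = 0.0190871
  P(Z=II)·p_II = 0.23 × 0.0852446 = 0.0196063
  P(Z=III)·p_III = 0.42 × 4.29839e-18 = 1.80532e-18
  P(Z=IV)·p_IV = 0.14 × 1.05753e-06 = 1.48054e-07
Sum: 0.0190871 + 0.0196063 + 1.80532e-18 + 1.48054e-07 = 0.0386935
So the posterior for Subgroup II is 0.0196063 / 0.0386935 ≈ 0.5067.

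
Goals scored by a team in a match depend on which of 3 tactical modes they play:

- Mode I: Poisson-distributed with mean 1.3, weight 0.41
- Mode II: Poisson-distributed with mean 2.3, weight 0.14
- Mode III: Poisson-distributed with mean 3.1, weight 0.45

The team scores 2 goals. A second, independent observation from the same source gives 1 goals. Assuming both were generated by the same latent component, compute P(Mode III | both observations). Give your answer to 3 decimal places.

0.245

Posterior ∝ prior × likelihood, so P(k | x) ∝ w_k f_k(x); normalise over all components.
Since both observations come from the same component, the likelihood for component k is f_k(x₁)·f_k(x₂).
  p_I = [e^(−1.3)·1.3^2/2! = 0.230289] × [0.354291] = 0.0815895
  p_II = [e^(−2.3)·2.3^2/2! = 0.265185] × [0.230595] = 0.0611503
  p_III = [e^(−3.1)·3.1^2/2! = 0.216461] × [0.139653] = 0.0302294
Unnormalised posteriors:
  w_I·p_I = 0.41 × 0.0815895 = 0.0334517
  w_II·p_II = 0.14 × 0.0611503 = 0.00856105
  w_III·p_III = 0.45 × 0.0302294 = 0.0136032
Marginal: 0.0334517 + 0.00856105 + 0.0136032 = 0.055616
P(Mode III | x) = 0.0136032 / 0.055616 ≈ 0.245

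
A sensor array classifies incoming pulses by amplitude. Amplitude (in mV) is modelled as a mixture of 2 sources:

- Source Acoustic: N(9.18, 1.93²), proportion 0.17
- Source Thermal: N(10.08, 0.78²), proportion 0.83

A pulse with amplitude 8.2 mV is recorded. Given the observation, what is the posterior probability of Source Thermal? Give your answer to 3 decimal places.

P(component k | x) = w_k·f_k(x) / marginal(x), where marginal(x) = Σ_j w_j·f_j(x).
Component likelihoods at x = 8.2 mV:
  f_Acoustic = (1/(1.93·√(2π)))·exp(−(8.2−9.18)²/(2·1.93²)) = 0.206706·exp(-0.12892) = 0.181704
  f_Thermal = (1/(0.78·√(2π)))·exp(−(8.2−10.08)²/(2·0.78²)) = 0.511464·exp(-2.90467) = 0.0280114
Prior × likelihood for each component:
  w_Acoustic·f_Acoustic = 0.17 × 0.181704 = 0.0308897
  w_Thermal·f_Thermal = 0.83 × 0.0280114 = 0.0232494
Normaliser: 0.0308897 + 0.0232494 = 0.0541392
P(Source Thermal | 8.2 mV) ≈ 0.429

0.429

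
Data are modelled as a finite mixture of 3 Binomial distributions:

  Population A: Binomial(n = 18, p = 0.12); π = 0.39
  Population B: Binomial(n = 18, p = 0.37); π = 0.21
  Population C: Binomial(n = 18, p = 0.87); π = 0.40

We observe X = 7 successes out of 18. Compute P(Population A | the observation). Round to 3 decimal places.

By Bayes' theorem, P(k | x) = P(Z=k) f_k(x) / Σ_j P(Z=j) f_j(x).
Component likelihoods at x = 7 successes out of 18:
  p_A = 0.00279469
  p_B = 0.187462
  p_C = 2.15162e-06
Weight by the priors:
  P(Z=A)·p_A = 0.39 × 0.00279469 = 0.00108993
  P(Z=B)·p_B = 0.21 × 0.187462 = 0.039367
  P(Z=C)·p_C = 0.40 × 2.15162e-06 = 8.6065e-07
Sum: 0.00108993 + 0.039367 + 8.6065e-07 = 0.0404578
Responsibility of Population A: 0.00108993 / 0.0404578 ≈ 0.027

0.027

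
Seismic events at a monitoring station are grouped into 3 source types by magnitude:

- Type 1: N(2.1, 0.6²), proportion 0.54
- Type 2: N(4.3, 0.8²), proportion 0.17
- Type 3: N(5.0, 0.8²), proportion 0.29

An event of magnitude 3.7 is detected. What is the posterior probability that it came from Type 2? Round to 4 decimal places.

The responsibility of component k is P(Z=k) f_k(x) divided by Σ_j P(Z=j) f_j(x).
Component likelihoods at x = 3.7:
  f_1 = (1/(0.6·√(2π)))·exp(−(3.7−2.1)²/(2·0.6²)) = 0.664904·exp(-3.55556) = 0.0189933
  f_2 = (1/(0.8·√(2π)))·exp(−(3.7−4.3)²/(2·0.8²)) = 0.498678·exp(-0.28125) = 0.376422
  f_3 = (1/(0.8·√(2π)))·exp(−(3.7−5.0)²/(2·0.8²)) = 0.498678·exp(-1.32031) = 0.133173
Prior × likelihood for each component:
  P(Z=1)·f_1 = 0.54 × 0.0189933 = 0.0102564
  P(Z=2)·f_2 = 0.17 × 0.376422 = 0.0639917
  P(Z=3)·f_3 = 0.29 × 0.133173 = 0.0386201
Marginal: 0.0102564 + 0.0639917 + 0.0386201 = 0.112868
P(Type 2 | the observation) = 0.0639917 / 0.112868 ≈ 0.5670

0.5670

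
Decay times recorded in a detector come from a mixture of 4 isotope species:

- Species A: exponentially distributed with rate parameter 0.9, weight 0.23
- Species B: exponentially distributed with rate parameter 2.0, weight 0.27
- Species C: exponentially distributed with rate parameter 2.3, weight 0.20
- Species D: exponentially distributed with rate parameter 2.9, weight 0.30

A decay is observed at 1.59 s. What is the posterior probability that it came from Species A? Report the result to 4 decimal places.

0.5352

The responsibility of component k is w_k f_k(x) divided by Σ_j w_j f_j(x).
Evaluate each component's likelihood at the observed value:
  p_A = 0.215163
  p_B = 0.0831713
  p_C = 0.0593626
  p_D = 0.0288314
Weight by the priors:
  w_A·p_A = 0.23 × 0.215163 = 0.0494874
  w_B·p_B = 0.27 × 0.0831713 = 0.0224563
  w_C·p_C = 0.20 × 0.0593626 = 0.0118725
  w_D·p_D = 0.30 × 0.0288314 = 0.00864943
Marginal: 0.0494874 + 0.0224563 + 0.0118725 + 0.00864943 = 0.0924656
P(Species A | the observation) ≈ 0.5352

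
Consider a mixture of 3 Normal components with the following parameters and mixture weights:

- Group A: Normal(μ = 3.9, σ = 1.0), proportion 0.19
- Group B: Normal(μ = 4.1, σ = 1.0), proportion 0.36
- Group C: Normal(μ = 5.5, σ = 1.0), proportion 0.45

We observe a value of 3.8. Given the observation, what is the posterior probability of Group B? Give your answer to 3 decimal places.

0.538

By Bayes' theorem, P(k | x) = π_k f_k(x) / Σ_j π_j f_j(x).
Normal densities:
  p_A = (1/(1.0·√(2π)))·exp(−(3.8−3.9)²/(2·1.0²)) = 0.398942·exp(-0.00500) = 0.396953
  p_B = (1/(1.0·√(2π)))·exp(−(3.8−4.1)²/(2·1.0²)) = 0.398942·exp(-0.04500) = 0.381388
  p_C = (1/(1.0·√(2π)))·exp(−(3.8−5.5)²/(2·1.0²)) = 0.398942·exp(-1.44500) = 0.0940491
Weight by the priors:
  π_A·p_A = 0.19 × 0.396953 = 0.075421
  π_B·p_B = 0.36 × 0.381388 = 0.1373
  π_C·p_C = 0.45 × 0.0940491 = 0.0423221
Normaliser: 0.075421 + 0.1373 + 0.0423221 = 0.255043
P(Group B | 3.8) = 0.1373 / 0.255043 ≈ 0.538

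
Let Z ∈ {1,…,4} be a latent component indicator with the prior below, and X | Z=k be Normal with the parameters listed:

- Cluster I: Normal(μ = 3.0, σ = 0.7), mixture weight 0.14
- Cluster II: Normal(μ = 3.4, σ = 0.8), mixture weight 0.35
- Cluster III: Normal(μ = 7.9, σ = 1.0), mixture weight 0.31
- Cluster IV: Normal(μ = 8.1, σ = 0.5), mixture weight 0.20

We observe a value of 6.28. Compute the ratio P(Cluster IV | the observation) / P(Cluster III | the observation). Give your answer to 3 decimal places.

0.006

Only the two components matter; the odds are (π_i f_i(x)) / (π_j f_j(x)).
Normal densities:
  p_I = 9.73072e-06
  p_II = 0.000764877
  p_III = 0.107406
  p_IV = 0.00105883
Odds = (0.20/0.31) × (0.00105883/0.107406) = 0.645161 × 0.00985819 ≈ 0.006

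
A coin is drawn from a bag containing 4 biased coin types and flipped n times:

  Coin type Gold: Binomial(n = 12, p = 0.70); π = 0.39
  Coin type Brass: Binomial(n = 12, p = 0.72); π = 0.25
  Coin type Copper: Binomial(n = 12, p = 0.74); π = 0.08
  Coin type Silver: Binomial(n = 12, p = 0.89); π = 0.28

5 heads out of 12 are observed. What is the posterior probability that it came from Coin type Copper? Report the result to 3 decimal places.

P(component k | x) = π_k·f_k(x) / marginal(x), where marginal(x) = Σ_j π_j·f_j(x).
Binomial probabilities:
  p_Gold = C(12,5)·0.70^5·0.30^7 = 792·0.16807·0.0002187 = 0.0291115
  p_Brass = C(12,5)·0.72^5·0.28^7 = 792·0.193492·0.000134929 = 0.0206773
  p_Copper = C(12,5)·0.74^5·0.26^7 = 792·0.221901·8.03181e-05 = 0.0141155
  p_Silver = C(12,5)·0.89^5·0.11^7 = 792·0.558406·1.94872e-07 = 8.61835e-05
Unnormalised posteriors:
  π_Gold·p_Gold = 0.39 × 0.0291115 = 0.0113535
  π_Brass·p_Brass = 0.25 × 0.0206773 = 0.00516933
  π_Copper·p_Copper = 0.08 × 0.0141155 = 0.00112924
  π_Silver·p_Silver = 0.28 × 8.61835e-05 = 2.41314e-05
Normaliser: 0.0113535 + 0.00516933 + 0.00112924 + 2.41314e-05 = 0.0176762
P(Coin type Copper | 5 heads out of 12) ≈ 0.064

0.064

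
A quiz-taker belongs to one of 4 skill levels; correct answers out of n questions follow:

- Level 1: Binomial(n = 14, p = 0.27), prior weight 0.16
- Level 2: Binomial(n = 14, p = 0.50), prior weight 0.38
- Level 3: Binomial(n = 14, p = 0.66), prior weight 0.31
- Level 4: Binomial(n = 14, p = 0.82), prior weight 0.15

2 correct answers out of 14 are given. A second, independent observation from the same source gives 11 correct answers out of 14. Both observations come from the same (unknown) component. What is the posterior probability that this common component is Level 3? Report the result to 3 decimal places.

0.082

Posterior ∝ prior × likelihood, so P(k | x) ∝ π_k f_k(x); normalise over all components.
Since both observations come from the same component, the likelihood for component k is f_k(x₁)·f_k(x₂).
  L_1 = [C(14,2)·0.27^2·0.73^12 = 91·0.0729·0.022902 = 0.15193] × [7.87175e-05] = 1.19595e-05
  L_2 = [C(14,2)·0.50^2·0.50^12 = 91·0.25·0.000244141 = 0.0055542] × [0.0222168] = 0.000123397
  L_3 = [C(14,2)·0.66^2·0.34^12 = 91·0.4356·2.38642e-06 = 9.45968e-05] × [0.148089] = 1.40087e-05
  L_4 = [C(14,2)·0.82^2·0.18^12 = 91·0.6724·1.15683e-09 = 7.07847e-08] × [0.239261] = 1.6936e-08
Prior × likelihood for each component:
  π_1·L_1 = 0.16 × 1.19595e-05 = 1.91353e-06
  π_2·L_2 = 0.38 × 0.000123397 = 4.68907e-05
  π_3·L_3 = 0.31 × 1.40087e-05 = 4.3427e-06
  π_4·L_4 = 0.15 × 1.6936e-08 = 2.5404e-09
Normaliser: 1.91353e-06 + 4.68907e-05 + 4.3427e-06 + 2.5404e-09 = 5.31494e-05
P(Level 3 | data) ≈ 0.082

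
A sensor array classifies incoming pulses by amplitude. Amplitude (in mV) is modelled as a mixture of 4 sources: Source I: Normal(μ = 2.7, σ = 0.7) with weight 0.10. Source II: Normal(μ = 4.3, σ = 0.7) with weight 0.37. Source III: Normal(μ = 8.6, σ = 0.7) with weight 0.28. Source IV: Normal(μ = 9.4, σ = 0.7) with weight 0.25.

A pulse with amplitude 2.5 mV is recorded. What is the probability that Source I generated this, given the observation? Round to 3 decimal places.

Posterior ∝ prior × likelihood, so P(k | x) ∝ P(Z=k) f_k(x); normalise over all components.
Normal densities:
  p_I = (1/(0.7·√(2π)))·exp(−(2.5−2.7)²/(2·0.7²)) = 0.569918·exp(-0.04082) = 0.547124
  p_II = (1/(0.7·√(2π)))·exp(−(2.5−4.3)²/(2·0.7²)) = 0.569918·exp(-3.30612) = 0.0208921
  p_III = (1/(0.7·√(2π)))·exp(−(2.5−8.6)²/(2·0.7²)) = 0.569918·exp(-37.96939) = 1.84466e-17
  p_IV = (1/(0.7·√(2π)))·exp(−(2.5−9.4)²/(2·0.7²)) = 0.569918·exp(-48.58163) = 4.54022e-22
Unnormalised posteriors:
  P(Z=I)·p_I = 0.10 × 0.547124 = 0.0547124
  P(Z=II)·p_II = 0.37 × 0.0208921 = 0.00773006
  P(Z=III)·p_III = 0.28 × 1.84466e-17 = 5.16505e-18
  P(Z=IV)·p_IV = 0.25 × 4.54022e-22 = 1.13506e-22
Denominator: 0.0547124 + 0.00773006 + 5.16505e-18 + 1.13506e-22 = 0.0624425
P(Source I | 2.5 mV) ≈ 0.876

0.876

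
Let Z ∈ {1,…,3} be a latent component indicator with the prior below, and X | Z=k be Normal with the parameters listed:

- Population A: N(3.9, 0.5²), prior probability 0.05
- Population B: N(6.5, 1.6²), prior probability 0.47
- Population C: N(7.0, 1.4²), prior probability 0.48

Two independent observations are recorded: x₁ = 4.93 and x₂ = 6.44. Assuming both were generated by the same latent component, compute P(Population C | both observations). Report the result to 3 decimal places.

Posterior ∝ prior × likelihood, so P(k | x) ∝ P(Z=k) f_k(x); normalise over all components.
Since both observations come from the same component, the likelihood for component k is f_k(x₁)·f_k(x₂).
  L_A = [(1/(0.5·√(2π)))·exp(−(4.93−3.9)²/(2·0.5²)) = 0.797885·exp(-2.12180) = 0.0955991] × [1.98679e-06] = 1.89935e-07
  L_B = [(1/(1.6·√(2π)))·exp(−(4.93−6.5)²/(2·1.6²)) = 0.249339·exp(-0.48143) = 0.154067] × [0.249164] = 0.0383879
  L_C = [(1/(1.4·√(2π)))·exp(−(4.93−7.0)²/(2·1.4²)) = 0.284959·exp(-1.09309) = 0.0955126] × [0.26305] = 0.0251246
Weight by the priors:
  P(Z=A)·L_A = 0.05 × 1.89935e-07 = 9.49676e-09
  P(Z=B)·L_B = 0.47 × 0.0383879 = 0.0180423
  P(Z=C)·L_C = 0.48 × 0.0251246 = 0.0120598
Marginal: 9.49676e-09 + 0.0180423 + 0.0120598 = 0.0301021
P(Population C | data) = 0.0120598 / 0.0301021 ≈ 0.401

0.401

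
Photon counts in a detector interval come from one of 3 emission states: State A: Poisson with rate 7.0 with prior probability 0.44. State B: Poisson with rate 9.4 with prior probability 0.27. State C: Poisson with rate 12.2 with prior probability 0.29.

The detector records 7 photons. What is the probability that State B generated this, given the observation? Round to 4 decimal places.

By Bayes' theorem, P(k | x) = P(Z=k) f_k(x) / Σ_j P(Z=j) f_j(x).
Poisson probabilities:
  f_A = e^(−7.0)·7.0^7/7! = 0.149003
  f_B = e^(−9.4)·9.4^7/7! = 0.106438
  f_C = e^(−12.2)·12.2^7/7! = 0.0401509
Weight by the priors:
  P(Z=A)·f_A = 0.44 × 0.149003 = 0.0655612
  P(Z=B)·f_B = 0.27 × 0.106438 = 0.0287382
  P(Z=C)·f_C = 0.29 × 0.0401509 = 0.0116438
Evidence: 0.0655612 + 0.0287382 + 0.0116438 = 0.105943
P(State B | data) = 0.0287382 / 0.105943 ≈ 0.2713

0.2713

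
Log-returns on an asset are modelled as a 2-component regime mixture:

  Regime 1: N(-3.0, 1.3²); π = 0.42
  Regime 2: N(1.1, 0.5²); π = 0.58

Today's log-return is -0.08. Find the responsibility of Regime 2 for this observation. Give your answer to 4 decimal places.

0.7342

The responsibility of component k is π_k f_k(x) divided by Σ_j π_j f_j(x).
Evaluate each component's likelihood at the observed value:
  L_1 = 0.0246271
  L_2 = 0.0492625
Weight by the priors:
  π_1·L_1 = 0.42 × 0.0246271 = 0.0103434
  π_2·L_2 = 0.58 × 0.0492625 = 0.0285723
Marginal: 0.0103434 + 0.0285723 = 0.0389157
P(Regime 2 | -0.08) ≈ 0.7342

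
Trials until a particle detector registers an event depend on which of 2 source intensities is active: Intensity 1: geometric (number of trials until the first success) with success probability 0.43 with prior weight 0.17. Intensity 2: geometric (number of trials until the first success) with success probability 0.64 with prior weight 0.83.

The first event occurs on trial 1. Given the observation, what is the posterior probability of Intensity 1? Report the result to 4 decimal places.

Posterior ∝ prior × likelihood, so P(k | x) ∝ π_k f_k(x); normalise over all components.
Component likelihoods at x = 1:
  f_1 = 0.43
  f_2 = 0.64
Unnormalised posteriors:
  π_1·f_1 = 0.17 × 0.43 = 0.0731
  π_2·f_2 = 0.83 × 0.64 = 0.5312
Denominator: 0.0731 + 0.5312 = 0.6043
P(Intensity 1 | 1) ≈ 0.1210

0.1210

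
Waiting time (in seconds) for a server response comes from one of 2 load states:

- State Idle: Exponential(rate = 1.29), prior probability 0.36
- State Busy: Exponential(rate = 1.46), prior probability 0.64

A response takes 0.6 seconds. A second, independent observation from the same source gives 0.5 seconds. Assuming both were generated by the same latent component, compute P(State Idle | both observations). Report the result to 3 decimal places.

0.346

Posterior ∝ prior × likelihood, so P(k | x) ∝ w_k f_k(x); normalise over all components.
Since both observations come from the same component, the likelihood for component k is f_k(x₁)·f_k(x₂).
  L_Idle = [1.29·e^(−1.29·0.6) = 1.29·e^(−0.7740) = 0.594902] × [0.676815] = 0.402639
  L_Busy = [1.46·e^(−1.46·0.6) = 1.46·e^(−0.8760) = 0.60801] × [0.703587] = 0.427788
Weight by the priors:
  w_Idle·L_Idle = 0.36 × 0.402639 = 0.14495
  w_Busy·L_Busy = 0.64 × 0.427788 = 0.273784
Evidence: 0.14495 + 0.273784 = 0.418734
So the posterior for State Idle is 0.14495 / 0.418734 ≈ 0.346.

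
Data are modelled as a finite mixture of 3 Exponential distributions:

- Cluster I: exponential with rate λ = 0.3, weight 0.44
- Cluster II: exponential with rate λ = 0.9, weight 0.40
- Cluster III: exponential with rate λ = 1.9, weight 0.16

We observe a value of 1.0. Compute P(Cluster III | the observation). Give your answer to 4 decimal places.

0.1570

Posterior ∝ prior × likelihood, so P(k | x) ∝ P(Z=k) f_k(x); normalise over all components.
Evaluate each component's likelihood at the observed value:
  L_I = 0.222245
  L_II = 0.365913
  L_III = 0.28418
Prior × likelihood for each component:
  P(Z=I)·L_I = 0.44 × 0.222245 = 0.097788
  P(Z=II)·L_II = 0.40 × 0.365913 = 0.146365
  P(Z=III)·L_III = 0.16 × 0.28418 = 0.0454689
Evidence: 0.097788 + 0.146365 + 0.0454689 = 0.289622
P(Cluster III | 1.0) ≈ 0.1570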